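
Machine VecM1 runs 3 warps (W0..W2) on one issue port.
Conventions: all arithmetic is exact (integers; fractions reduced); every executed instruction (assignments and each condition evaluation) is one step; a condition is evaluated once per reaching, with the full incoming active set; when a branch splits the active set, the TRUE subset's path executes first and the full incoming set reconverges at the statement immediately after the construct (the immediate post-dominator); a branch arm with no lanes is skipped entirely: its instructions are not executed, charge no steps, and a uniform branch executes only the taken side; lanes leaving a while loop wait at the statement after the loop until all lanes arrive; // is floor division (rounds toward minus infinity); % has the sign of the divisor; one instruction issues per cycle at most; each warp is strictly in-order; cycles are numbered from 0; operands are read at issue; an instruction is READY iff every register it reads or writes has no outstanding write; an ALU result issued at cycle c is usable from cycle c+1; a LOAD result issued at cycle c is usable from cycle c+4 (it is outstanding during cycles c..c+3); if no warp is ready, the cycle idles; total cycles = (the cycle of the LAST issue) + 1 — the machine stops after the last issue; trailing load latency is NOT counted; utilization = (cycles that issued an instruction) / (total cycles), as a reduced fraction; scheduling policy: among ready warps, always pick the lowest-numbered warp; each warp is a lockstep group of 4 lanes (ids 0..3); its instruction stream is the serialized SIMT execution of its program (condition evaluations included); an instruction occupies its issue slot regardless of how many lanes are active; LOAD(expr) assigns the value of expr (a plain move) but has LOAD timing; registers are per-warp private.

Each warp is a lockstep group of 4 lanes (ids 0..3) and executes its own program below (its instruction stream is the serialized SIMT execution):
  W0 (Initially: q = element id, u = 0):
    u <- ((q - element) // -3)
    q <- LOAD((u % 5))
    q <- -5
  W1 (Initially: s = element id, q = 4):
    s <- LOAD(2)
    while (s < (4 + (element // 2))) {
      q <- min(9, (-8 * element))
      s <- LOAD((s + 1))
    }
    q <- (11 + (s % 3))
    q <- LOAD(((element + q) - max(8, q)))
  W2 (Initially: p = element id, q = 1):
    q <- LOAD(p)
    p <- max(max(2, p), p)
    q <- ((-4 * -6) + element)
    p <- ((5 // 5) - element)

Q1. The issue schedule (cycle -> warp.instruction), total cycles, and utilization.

cycle 0: W0.I0
cycle 1: W0.I1
cycle 2: W1.I0
cycle 3: W2.I0
cycle 4: W2.I1
cycle 5: W0.I2
cycle 6: W1.I1
cycle 7: W1.I2
cycle 8: W1.I3
cycle 9: W2.I2
cycle 10: W2.I3
cycle 11: idle
cycle 12: W1.I4
cycle 13: W1.I5
cycle 14: W1.I6
cycle 15: idle
cycle 16: idle
cycle 17: idle
cycle 18: W1.I7
cycle 19: W1.I8
cycle 20: W1.I9
cycle 21: idle
cycle 22: idle
cycle 23: idle
cycle 24: W1.I10
cycle 25: W1.I11
cycle 26: W1.I12

Answer: 27 cycles, utilization 20/27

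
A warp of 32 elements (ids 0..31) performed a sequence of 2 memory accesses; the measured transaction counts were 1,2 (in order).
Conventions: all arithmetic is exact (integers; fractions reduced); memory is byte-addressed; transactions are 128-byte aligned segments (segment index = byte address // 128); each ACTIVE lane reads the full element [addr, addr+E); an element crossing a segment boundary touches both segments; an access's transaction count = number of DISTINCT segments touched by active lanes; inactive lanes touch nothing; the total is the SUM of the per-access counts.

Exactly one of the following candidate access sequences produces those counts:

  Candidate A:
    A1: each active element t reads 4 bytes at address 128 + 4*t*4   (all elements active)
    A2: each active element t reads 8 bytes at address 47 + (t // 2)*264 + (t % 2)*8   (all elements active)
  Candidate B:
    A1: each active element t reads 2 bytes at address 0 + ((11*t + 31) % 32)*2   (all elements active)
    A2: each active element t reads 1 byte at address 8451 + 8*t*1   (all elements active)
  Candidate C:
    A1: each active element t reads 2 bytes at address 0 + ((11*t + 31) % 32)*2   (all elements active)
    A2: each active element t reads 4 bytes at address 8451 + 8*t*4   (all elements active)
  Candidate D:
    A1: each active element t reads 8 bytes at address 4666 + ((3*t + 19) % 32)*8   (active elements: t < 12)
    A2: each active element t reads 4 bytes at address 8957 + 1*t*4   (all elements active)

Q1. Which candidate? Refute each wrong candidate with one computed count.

A: A1 gives 4 transactions, not 1
C: A2 gives 8 transactions, not 2
D: A1 gives 3 transactions, not 1
B: all counts match (1,2)

Answer: B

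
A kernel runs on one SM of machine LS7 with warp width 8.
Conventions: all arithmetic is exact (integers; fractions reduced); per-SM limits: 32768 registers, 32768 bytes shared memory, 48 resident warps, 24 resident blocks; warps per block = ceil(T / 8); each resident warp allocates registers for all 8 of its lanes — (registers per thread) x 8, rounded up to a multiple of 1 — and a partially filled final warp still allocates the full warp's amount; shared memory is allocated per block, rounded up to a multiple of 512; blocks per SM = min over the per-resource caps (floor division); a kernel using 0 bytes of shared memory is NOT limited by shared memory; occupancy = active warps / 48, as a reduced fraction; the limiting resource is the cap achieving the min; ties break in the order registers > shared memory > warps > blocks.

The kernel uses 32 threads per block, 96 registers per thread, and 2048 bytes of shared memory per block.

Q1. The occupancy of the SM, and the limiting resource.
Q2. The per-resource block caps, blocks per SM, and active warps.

Answer: occupancy 5/6, limited by registers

registers: 10 blocks
shared memory: 16 blocks
warps: 12 blocks
blocks: 24 blocks

Answer: 10 blocks, 40 active warps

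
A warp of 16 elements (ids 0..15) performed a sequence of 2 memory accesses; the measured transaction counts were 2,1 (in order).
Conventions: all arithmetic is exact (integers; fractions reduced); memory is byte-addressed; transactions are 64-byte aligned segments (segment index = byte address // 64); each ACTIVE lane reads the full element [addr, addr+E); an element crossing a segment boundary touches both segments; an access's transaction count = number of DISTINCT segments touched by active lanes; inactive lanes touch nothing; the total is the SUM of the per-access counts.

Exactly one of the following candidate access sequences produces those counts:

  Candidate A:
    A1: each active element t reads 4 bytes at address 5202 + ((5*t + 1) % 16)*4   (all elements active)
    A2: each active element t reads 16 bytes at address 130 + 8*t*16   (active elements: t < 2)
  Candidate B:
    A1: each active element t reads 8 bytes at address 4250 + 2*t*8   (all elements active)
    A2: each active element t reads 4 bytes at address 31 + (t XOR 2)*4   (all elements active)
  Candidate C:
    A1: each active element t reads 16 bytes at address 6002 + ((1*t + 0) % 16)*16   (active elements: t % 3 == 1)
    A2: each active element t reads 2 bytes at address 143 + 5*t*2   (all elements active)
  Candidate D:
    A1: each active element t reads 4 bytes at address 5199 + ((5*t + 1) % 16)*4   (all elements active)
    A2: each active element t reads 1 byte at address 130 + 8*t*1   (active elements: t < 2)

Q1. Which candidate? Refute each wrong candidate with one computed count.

A: A2 gives 2 transactions, not 1
B: A1 gives 5 transactions, not 2
C: A1 gives 4 transactions, not 2
D: all counts match (2,1)

Answer: D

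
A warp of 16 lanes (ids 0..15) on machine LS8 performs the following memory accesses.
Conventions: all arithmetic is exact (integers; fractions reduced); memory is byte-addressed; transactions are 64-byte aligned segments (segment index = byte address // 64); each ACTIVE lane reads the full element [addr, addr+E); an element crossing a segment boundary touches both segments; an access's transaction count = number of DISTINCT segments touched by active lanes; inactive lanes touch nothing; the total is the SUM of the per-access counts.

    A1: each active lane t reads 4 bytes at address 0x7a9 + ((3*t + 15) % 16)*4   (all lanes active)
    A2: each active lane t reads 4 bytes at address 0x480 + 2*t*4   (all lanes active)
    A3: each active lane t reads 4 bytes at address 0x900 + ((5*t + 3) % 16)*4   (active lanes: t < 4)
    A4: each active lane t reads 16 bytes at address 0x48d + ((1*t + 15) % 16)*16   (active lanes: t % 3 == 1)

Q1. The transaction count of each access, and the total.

A1: 2 transactions
A2: 2 transactions
A3: 1 transaction
A4: 4 transactions

Answer: 2,2,1,4; total 9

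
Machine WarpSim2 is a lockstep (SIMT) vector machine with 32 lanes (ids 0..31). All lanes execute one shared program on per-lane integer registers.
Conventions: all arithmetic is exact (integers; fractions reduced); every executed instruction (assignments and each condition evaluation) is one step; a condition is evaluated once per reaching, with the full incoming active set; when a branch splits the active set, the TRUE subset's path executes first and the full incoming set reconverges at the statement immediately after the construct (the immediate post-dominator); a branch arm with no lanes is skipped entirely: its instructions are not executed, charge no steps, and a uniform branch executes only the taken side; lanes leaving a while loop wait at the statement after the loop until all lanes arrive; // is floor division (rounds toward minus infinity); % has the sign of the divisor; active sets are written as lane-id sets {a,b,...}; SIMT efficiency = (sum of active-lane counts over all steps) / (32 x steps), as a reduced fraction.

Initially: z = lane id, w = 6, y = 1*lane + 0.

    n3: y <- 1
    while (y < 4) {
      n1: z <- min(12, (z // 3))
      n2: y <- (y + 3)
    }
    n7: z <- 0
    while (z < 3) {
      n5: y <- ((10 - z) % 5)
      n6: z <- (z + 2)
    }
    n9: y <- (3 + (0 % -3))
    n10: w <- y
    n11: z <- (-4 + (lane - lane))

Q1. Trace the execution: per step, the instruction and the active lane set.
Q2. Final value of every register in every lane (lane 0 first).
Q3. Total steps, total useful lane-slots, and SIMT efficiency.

step 0: y <- 1                       {0,1,2,3,4,5,6,7,8,9,10,11,12,13,14,15,16,17,18,19,20,21,22,23,24,25,26,27,28,29,30,31}
step 1: eval (y < 4)                 {0,1,2,3,4,5,6,7,8,9,10,11,12,13,14,15,16,17,18,19,20,21,22,23,24,25,26,27,28,29,30,31}
step 2: z <- min(12, (z // 3))       {0,1,2,3,4,5,6,7,8,9,10,11,12,13,14,15,16,17,18,19,20,21,22,23,24,25,26,27,28,29,30,31}
step 3: y <- (y + 3)                 {0,1,2,3,4,5,6,7,8,9,10,11,12,13,14,15,16,17,18,19,20,21,22,23,24,25,26,27,28,29,30,31}
step 4: eval (y < 4)                 {0,1,2,3,4,5,6,7,8,9,10,11,12,13,14,15,16,17,18,19,20,21,22,23,24,25,26,27,28,29,30,31}
step 5: z <- 0                       {0,1,2,3,4,5,6,7,8,9,10,11,12,13,14,15,16,17,18,19,20,21,22,23,24,25,26,27,28,29,30,31}
step 6: eval (z < 3)                 {0,1,2,3,4,5,6,7,8,9,10,11,12,13,14,15,16,17,18,19,20,21,22,23,24,25,26,27,28,29,30,31}
step 7: y <- ((10 - z) % 5)          {0,1,2,3,4,5,6,7,8,9,10,11,12,13,14,15,16,17,18,19,20,21,22,23,24,25,26,27,28,29,30,31}
step 8: z <- (z + 2)                 {0,1,2,3,4,5,6,7,8,9,10,11,12,13,14,15,16,17,18,19,20,21,22,23,24,25,26,27,28,29,30,31}
step 9: eval (z < 3)                 {0,1,2,3,4,5,6,7,8,9,10,11,12,13,14,15,16,17,18,19,20,21,22,23,24,25,26,27,28,29,30,31}
step 10: y <- ((10 - z) % 5)          {0,1,2,3,4,5,6,7,8,9,10,11,12,13,14,15,16,17,18,19,20,21,22,23,24,25,26,27,28,29,30,31}
step 11: z <- (z + 2)                 {0,1,2,3,4,5,6,7,8,9,10,11,12,13,14,15,16,17,18,19,20,21,22,23,24,25,26,27,28,29,30,31}
step 12: eval (z < 3)                 {0,1,2,3,4,5,6,7,8,9,10,11,12,13,14,15,16,17,18,19,20,21,22,23,24,25,26,27,28,29,30,31}
step 13: y <- (3 + (0 % -3))          {0,1,2,3,4,5,6,7,8,9,10,11,12,13,14,15,16,17,18,19,20,21,22,23,24,25,26,27,28,29,30,31}
step 14: w <- y                       {0,1,2,3,4,5,6,7,8,9,10,11,12,13,14,15,16,17,18,19,20,21,22,23,24,25,26,27,28,29,30,31}
step 15: z <- (-4 + (lane - lane))    {0,1,2,3,4,5,6,7,8,9,10,11,12,13,14,15,16,17,18,19,20,21,22,23,24,25,26,27,28,29,30,31}

Answer: 16 steps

z: -4,-4,-4,-4,-4,-4,-4,-4,-4,-4,-4,-4,-4,-4,-4,-4,-4,-4,-4,-4,-4,-4,-4,-4,-4,-4,-4,-4,-4,-4,-4,-4
w: 3,3,3,3,3,3,3,3,3,3,3,3,3,3,3,3,3,3,3,3,3,3,3,3,3,3,3,3,3,3,3,3
y: 3,3,3,3,3,3,3,3,3,3,3,3,3,3,3,3,3,3,3,3,3,3,3,3,3,3,3,3,3,3,3,3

steps = 16; useful = 512; efficiency = 512/512 = 1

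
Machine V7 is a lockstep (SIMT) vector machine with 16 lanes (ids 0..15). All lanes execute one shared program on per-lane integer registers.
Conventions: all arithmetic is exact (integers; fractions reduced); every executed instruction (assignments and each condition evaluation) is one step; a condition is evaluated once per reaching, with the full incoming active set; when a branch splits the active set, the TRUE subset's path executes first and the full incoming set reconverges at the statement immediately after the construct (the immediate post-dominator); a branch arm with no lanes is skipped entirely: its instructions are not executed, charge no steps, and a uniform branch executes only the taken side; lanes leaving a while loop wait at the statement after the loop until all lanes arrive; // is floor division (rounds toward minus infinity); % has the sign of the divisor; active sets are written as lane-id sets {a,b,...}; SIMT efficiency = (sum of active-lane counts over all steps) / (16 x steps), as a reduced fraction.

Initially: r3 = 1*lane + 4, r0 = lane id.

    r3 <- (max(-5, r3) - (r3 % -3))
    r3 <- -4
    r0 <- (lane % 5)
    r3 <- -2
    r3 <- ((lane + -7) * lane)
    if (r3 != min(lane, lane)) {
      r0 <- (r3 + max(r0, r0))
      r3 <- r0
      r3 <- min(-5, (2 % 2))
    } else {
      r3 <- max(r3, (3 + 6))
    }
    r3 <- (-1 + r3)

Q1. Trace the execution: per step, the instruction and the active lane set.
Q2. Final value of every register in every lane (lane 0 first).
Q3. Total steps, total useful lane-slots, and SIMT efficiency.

step 0: r3 <- (max(-5, r3) - (r3 % -3)) {0,1,2,3,4,5,6,7,8,9,10,11,12,13,14,15}
step 1: r3 <- -4                     {0,1,2,3,4,5,6,7,8,9,10,11,12,13,14,15}
step 2: r0 <- (lane % 5)             {0,1,2,3,4,5,6,7,8,9,10,11,12,13,14,15}
step 3: r3 <- -2                     {0,1,2,3,4,5,6,7,8,9,10,11,12,13,14,15}
step 4: r3 <- ((lane + -7) * lane)   {0,1,2,3,4,5,6,7,8,9,10,11,12,13,14,15}
step 5: eval (r3 != min(lane, lane)) {0,1,2,3,4,5,6,7,8,9,10,11,12,13,14,15}
step 6: r0 <- (r3 + max(r0, r0))     {1,2,3,4,5,6,7,9,10,11,12,13,14,15}
step 7: r3 <- r0                     {1,2,3,4,5,6,7,9,10,11,12,13,14,15}
step 8: r3 <- min(-5, (2 % 2))       {1,2,3,4,5,6,7,9,10,11,12,13,14,15}
step 9: r3 <- max(r3, (3 + 6))       {0,8}
step 10: r3 <- (-1 + r3)              {0,1,2,3,4,5,6,7,8,9,10,11,12,13,14,15}

Answer: 11 steps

r3: 8,-6,-6,-6,-6,-6,-6,-6,8,-6,-6,-6,-6,-6,-6,-6
r0: 0,-5,-8,-9,-8,-10,-5,2,3,22,30,45,62,81,102,120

steps = 11; useful = 156; efficiency = 156/176 = 39/44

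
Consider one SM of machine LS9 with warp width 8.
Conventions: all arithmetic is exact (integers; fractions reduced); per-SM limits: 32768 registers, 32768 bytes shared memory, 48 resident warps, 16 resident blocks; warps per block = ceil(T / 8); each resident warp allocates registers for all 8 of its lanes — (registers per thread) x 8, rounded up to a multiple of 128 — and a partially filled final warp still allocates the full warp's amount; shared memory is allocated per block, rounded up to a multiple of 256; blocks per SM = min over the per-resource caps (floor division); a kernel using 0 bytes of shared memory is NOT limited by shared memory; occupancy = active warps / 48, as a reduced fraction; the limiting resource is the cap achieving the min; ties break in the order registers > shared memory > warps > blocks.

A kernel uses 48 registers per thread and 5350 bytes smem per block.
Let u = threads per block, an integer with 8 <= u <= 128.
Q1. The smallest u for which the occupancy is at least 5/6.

Answer: u = 49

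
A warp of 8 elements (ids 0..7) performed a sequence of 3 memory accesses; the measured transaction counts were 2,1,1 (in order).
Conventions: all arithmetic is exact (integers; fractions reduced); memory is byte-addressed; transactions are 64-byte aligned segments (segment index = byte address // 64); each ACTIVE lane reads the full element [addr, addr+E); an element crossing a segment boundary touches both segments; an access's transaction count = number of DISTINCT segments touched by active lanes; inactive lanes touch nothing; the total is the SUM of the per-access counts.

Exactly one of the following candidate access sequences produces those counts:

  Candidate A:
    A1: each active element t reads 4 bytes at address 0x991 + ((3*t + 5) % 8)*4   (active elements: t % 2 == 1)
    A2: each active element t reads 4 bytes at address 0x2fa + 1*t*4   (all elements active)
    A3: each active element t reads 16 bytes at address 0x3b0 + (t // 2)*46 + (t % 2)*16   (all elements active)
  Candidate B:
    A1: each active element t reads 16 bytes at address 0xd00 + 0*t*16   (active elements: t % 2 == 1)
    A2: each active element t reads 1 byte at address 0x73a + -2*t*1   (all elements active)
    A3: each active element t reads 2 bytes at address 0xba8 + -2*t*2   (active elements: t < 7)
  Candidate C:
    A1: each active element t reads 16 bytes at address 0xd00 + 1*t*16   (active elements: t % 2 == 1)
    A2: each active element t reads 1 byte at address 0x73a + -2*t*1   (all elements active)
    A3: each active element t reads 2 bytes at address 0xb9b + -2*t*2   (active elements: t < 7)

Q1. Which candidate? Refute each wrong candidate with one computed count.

A: A1 gives 1 transaction, not 2
B: A1 gives 1 transaction, not 2
C: all counts match (2,1,1)

Answer: C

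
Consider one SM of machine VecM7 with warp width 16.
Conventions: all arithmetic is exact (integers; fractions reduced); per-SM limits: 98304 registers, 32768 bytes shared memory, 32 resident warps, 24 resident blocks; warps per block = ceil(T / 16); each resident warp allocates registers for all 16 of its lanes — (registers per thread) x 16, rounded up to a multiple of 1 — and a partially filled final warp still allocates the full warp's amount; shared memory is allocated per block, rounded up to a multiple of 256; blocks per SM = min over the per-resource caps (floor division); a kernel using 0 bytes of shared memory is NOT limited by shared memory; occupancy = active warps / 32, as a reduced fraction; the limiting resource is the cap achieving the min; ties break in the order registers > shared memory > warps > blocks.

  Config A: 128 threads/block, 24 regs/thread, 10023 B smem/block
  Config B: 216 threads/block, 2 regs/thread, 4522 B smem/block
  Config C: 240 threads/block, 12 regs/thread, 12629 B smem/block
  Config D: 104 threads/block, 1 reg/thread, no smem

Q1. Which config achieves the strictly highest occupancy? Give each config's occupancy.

occupancies: A 3/4, B 7/8, C 15/16, D 7/8

Answer: C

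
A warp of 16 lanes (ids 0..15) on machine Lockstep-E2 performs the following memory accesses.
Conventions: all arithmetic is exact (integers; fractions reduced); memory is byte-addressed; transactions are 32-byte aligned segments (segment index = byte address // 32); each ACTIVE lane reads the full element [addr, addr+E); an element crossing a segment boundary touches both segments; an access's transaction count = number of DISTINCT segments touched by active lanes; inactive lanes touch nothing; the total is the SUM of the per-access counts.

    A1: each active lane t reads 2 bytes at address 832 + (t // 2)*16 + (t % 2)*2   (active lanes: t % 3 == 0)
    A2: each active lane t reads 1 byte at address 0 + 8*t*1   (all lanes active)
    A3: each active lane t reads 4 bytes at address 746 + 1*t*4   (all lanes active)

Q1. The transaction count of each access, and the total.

A1: 4 transactions
A2: 4 transactions
A3: 3 transactions

Answer: 4,4,3; total 11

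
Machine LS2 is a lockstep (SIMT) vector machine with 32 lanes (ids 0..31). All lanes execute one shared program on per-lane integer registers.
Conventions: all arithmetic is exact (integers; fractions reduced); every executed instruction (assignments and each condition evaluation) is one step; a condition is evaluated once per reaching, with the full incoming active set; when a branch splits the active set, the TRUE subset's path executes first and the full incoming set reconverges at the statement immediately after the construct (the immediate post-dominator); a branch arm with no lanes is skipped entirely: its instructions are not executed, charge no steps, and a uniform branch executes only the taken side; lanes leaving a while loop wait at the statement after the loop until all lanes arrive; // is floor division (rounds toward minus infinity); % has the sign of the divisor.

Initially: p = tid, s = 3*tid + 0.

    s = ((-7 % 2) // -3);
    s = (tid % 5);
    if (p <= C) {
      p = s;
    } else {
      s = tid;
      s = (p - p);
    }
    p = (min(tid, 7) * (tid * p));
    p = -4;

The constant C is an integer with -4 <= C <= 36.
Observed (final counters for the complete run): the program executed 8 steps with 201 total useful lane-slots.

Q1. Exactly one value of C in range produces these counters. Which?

Answer: C = 22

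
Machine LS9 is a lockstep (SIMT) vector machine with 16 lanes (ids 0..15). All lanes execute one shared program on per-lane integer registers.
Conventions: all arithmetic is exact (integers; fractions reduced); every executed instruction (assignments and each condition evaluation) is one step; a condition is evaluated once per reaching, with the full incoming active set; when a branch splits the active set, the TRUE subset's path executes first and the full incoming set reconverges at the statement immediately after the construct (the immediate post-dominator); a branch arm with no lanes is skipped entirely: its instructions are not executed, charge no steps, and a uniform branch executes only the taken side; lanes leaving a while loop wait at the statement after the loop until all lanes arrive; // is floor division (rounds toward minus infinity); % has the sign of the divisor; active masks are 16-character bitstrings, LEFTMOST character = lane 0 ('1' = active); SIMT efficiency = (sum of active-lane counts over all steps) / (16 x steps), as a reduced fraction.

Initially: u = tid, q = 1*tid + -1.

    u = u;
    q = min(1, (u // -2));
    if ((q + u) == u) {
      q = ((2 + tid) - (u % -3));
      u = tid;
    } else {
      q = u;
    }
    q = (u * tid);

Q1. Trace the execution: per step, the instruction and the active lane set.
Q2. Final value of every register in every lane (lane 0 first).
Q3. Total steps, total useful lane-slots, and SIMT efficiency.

step 0: u <- u                       1111111111111111
step 1: q <- min(1, (u // -2))       1111111111111111
step 2: eval ((q + u) == u)          1111111111111111
step 3: q <- ((2 + tid) - (u % -3))  1000000000000000
step 4: u <- tid                     1000000000000000
step 5: q <- u                       0111111111111111
step 6: q <- (u * tid)               1111111111111111

Answer: 7 steps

u: 0,1,2,3,4,5,6,7,8,9,10,11,12,13,14,15
q: 0,1,4,9,16,25,36,49,64,81,100,121,144,169,196,225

steps = 7; useful = 81; efficiency = 81/112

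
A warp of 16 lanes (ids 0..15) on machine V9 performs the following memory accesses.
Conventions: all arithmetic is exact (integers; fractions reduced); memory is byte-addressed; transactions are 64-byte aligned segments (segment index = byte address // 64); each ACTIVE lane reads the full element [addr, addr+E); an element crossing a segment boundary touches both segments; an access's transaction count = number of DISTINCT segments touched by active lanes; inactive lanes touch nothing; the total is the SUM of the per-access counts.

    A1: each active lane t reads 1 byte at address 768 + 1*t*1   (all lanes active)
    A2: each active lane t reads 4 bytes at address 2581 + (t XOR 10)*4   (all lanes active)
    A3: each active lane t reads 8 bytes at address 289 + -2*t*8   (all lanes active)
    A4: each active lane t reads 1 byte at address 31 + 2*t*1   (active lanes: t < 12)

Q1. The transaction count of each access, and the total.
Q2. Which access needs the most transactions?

A1: 1 transaction
A2: 2 transactions
A3: 5 transactions
A4: 1 transaction

Answer: 1,2,5,1; total 9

Answer: A3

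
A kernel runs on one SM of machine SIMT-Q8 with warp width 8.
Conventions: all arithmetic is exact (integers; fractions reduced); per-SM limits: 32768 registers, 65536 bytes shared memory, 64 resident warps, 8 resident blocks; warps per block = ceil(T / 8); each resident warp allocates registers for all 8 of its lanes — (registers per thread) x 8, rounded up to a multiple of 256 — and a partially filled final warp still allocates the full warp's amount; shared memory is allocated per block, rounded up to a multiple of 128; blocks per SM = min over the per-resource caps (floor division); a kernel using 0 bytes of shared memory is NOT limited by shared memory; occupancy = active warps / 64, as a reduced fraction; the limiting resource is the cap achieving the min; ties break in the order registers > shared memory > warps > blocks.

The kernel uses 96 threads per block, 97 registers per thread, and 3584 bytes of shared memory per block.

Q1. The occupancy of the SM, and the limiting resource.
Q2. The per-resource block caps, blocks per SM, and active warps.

Answer: occupancy 3/8, limited by registers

registers: 2 blocks
shared memory: 18 blocks
warps: 5 blocks
blocks: 8 blocks

Answer: 2 blocks, 24 active warps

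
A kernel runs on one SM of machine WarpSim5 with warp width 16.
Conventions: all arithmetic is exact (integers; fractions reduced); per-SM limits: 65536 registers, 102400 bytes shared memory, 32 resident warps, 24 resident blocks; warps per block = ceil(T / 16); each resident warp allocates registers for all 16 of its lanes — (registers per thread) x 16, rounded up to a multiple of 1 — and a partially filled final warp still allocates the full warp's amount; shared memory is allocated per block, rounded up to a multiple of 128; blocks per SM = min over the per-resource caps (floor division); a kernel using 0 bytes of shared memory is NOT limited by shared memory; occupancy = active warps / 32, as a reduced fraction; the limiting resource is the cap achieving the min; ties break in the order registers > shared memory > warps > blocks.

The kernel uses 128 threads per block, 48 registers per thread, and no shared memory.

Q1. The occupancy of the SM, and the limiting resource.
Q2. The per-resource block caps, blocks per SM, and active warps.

Answer: occupancy 1, limited by warps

registers: 10 blocks
shared memory: no limit (kernel uses none)
warps: 4 blocks
blocks: 24 blocks

Answer: 4 blocks, 32 active warps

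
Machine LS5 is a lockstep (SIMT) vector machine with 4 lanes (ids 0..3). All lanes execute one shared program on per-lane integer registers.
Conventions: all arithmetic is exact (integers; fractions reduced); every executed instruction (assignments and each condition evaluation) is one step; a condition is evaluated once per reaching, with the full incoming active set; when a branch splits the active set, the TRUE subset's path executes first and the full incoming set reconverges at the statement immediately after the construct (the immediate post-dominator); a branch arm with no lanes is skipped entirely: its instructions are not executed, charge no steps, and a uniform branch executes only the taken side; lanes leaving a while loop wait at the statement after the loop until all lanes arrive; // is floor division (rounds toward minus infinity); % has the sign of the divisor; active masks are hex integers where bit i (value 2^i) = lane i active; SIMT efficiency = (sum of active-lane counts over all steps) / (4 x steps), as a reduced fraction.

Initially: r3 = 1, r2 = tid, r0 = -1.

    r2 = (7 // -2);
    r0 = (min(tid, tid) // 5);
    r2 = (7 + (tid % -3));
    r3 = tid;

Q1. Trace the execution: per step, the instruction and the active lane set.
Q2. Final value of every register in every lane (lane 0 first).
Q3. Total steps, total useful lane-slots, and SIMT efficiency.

step 0: r2 <- (7 // -2)              0xf
step 1: r0 <- (min(tid, tid) // 5)   0xf
step 2: r2 <- (7 + (tid % -3))       0xf
step 3: r3 <- tid                    0xf

Answer: 4 steps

r3: 0,1,2,3
r2: 7,5,6,7
r0: 0,0,0,0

steps = 4; useful = 16; efficiency = 16/16 = 1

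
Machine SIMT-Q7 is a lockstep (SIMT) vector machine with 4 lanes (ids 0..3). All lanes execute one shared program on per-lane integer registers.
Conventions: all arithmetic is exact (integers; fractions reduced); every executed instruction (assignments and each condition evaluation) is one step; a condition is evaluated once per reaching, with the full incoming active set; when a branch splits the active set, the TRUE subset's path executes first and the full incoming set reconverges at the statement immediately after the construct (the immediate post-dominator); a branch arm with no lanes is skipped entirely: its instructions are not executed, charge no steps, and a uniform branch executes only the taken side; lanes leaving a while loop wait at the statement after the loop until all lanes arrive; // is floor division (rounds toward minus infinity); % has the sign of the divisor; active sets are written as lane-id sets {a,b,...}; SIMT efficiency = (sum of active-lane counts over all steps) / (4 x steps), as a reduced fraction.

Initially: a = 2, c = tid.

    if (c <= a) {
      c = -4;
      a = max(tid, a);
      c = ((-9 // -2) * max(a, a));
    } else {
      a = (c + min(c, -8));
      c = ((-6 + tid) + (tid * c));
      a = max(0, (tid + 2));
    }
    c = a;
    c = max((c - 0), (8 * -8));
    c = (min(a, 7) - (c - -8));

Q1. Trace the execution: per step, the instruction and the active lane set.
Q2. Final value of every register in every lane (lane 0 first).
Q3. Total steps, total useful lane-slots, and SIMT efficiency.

step 0: eval (c <= a)                {0,1,2,3}
step 1: c <- -4                      {0,1,2}
step 2: a <- max(tid, a)             {0,1,2}
step 3: c <- ((-9 // -2) * max(a, a)) {0,1,2}
step 4: a <- (c + min(c, -8))        {3}
step 5: c <- ((-6 + tid) + (tid * c)) {3}
step 6: a <- max(0, (tid + 2))       {3}
step 7: c <- a                       {0,1,2,3}
step 8: c <- max((c - 0), (8 * -8))  {0,1,2,3}
step 9: c <- (min(a, 7) - (c - -8))  {0,1,2,3}

Answer: 10 steps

a: 2,2,2,5
c: -8,-8,-8,-8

steps = 10; useful = 28; efficiency = 28/40 = 7/10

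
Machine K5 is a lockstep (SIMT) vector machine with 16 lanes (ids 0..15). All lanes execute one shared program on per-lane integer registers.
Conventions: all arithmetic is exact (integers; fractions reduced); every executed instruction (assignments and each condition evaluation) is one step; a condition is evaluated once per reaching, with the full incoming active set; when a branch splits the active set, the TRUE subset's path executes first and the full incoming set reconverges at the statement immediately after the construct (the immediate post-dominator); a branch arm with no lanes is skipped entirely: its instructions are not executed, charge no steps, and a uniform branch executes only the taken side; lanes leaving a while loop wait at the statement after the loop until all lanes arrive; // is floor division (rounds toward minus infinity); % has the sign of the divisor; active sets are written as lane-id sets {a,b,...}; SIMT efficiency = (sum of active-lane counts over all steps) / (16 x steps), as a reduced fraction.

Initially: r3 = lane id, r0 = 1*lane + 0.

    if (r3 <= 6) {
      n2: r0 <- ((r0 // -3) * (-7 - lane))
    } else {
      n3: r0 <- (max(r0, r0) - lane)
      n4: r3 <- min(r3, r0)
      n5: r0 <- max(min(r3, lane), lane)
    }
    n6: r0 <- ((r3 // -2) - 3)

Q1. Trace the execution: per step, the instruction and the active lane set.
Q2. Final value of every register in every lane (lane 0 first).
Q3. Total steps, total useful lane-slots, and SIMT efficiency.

step 0: eval (r3 <= 6)               {0,1,2,3,4,5,6,7,8,9,10,11,12,13,14,15}
step 1: r0 <- ((r0 // -3) * (-7 - lane)) {0,1,2,3,4,5,6}
step 2: r0 <- (max(r0, r0) - lane)   {7,8,9,10,11,12,13,14,15}
step 3: r3 <- min(r3, r0)            {7,8,9,10,11,12,13,14,15}
step 4: r0 <- max(min(r3, lane), lane) {7,8,9,10,11,12,13,14,15}
step 5: r0 <- ((r3 // -2) - 3)       {0,1,2,3,4,5,6,7,8,9,10,11,12,13,14,15}

Answer: 6 steps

r3: 0,1,2,3,4,5,6,0,0,0,0,0,0,0,0,0
r0: -3,-4,-4,-5,-5,-6,-6,-3,-3,-3,-3,-3,-3,-3,-3,-3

steps = 6; useful = 66; efficiency = 66/96 = 11/16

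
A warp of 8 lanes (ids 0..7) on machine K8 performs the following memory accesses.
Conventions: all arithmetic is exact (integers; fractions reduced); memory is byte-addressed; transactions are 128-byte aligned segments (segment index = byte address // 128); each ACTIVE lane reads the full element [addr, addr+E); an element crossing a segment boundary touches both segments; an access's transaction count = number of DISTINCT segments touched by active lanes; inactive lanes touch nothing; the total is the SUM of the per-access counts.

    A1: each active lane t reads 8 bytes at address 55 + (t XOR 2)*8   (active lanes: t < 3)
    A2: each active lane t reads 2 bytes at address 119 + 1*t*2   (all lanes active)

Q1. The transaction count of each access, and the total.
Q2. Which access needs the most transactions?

A1: 1 transaction
A2: 2 transactions

Answer: 1,2; total 3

Answer: A2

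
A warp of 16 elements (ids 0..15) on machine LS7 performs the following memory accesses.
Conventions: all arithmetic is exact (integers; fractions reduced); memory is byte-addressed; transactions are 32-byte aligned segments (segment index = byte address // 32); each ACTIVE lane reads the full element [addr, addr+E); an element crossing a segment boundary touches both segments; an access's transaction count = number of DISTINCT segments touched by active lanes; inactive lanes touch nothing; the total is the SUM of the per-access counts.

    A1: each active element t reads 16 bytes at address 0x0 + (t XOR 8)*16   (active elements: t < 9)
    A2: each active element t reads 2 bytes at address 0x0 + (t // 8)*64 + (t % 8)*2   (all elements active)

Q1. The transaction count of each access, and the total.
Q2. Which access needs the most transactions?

A1: 5 transactions
A2: 2 transactions

Answer: 5,2; total 7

Answer: A1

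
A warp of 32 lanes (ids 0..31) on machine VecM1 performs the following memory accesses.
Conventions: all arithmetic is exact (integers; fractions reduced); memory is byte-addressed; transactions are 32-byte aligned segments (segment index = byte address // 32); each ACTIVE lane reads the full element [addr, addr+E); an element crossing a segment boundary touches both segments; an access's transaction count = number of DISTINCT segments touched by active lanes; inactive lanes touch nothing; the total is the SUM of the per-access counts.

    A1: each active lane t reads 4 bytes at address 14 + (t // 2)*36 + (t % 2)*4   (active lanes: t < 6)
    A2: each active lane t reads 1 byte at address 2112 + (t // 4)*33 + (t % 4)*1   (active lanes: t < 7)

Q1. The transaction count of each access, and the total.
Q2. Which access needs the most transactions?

A1: 3 transactions
A2: 2 transactions

Answer: 3,2; total 5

Answer: A1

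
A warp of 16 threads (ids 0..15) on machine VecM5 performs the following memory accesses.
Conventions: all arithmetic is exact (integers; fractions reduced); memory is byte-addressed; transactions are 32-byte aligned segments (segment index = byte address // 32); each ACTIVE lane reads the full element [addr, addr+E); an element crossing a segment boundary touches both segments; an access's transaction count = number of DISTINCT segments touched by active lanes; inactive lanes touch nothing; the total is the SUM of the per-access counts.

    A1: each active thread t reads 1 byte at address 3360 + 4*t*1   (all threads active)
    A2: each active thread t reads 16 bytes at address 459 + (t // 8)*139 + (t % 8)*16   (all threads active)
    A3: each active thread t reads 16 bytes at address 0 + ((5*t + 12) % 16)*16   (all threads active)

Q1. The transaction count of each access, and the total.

A1: 2 transactions
A2: 9 transactions
A3: 8 transactions

Answer: 2,9,8; total 19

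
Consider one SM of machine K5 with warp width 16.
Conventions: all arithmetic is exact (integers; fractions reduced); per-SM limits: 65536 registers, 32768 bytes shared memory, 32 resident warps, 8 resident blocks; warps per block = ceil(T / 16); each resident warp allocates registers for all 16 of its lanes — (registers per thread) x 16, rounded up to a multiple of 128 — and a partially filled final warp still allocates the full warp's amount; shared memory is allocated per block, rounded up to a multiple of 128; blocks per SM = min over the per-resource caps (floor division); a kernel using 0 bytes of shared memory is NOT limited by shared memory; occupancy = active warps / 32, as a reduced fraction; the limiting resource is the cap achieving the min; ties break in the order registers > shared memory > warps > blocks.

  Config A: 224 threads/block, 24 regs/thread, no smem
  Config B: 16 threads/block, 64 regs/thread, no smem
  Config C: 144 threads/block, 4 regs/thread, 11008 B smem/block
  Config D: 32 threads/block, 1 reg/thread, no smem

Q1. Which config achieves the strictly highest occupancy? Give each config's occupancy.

occupancies: A 7/8, B 1/4, C 9/16, D 1/2

Answer: A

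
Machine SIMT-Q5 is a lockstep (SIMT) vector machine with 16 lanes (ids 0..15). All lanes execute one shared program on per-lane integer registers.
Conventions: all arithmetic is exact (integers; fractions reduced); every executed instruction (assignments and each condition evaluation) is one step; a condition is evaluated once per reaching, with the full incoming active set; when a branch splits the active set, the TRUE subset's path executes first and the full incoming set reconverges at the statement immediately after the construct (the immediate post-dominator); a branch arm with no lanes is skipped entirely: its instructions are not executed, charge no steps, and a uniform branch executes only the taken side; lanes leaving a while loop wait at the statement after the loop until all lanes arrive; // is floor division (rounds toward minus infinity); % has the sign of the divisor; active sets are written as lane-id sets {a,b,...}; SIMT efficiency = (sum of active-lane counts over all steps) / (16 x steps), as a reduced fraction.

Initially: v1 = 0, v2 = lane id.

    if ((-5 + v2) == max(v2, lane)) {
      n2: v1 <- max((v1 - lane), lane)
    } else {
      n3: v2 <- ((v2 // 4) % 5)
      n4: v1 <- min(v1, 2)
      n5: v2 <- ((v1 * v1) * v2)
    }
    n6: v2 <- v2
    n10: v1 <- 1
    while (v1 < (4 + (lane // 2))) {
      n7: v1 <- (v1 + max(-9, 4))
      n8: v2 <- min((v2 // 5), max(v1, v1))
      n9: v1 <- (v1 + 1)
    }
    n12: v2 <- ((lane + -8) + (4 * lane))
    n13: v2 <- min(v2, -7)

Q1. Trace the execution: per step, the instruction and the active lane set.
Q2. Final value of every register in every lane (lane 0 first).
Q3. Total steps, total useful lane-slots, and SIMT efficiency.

step 0: eval ((-5 + v2) == max(v2, lane)) {0,1,2,3,4,5,6,7,8,9,10,11,12,13,14,15}
step 1: v2 <- ((v2 // 4) % 5)        {0,1,2,3,4,5,6,7,8,9,10,11,12,13,14,15}
step 2: v1 <- min(v1, 2)             {0,1,2,3,4,5,6,7,8,9,10,11,12,13,14,15}
step 3: v2 <- ((v1 * v1) * v2)       {0,1,2,3,4,5,6,7,8,9,10,11,12,13,14,15}
step 4: v2 <- v2                     {0,1,2,3,4,5,6,7,8,9,10,11,12,13,14,15}
step 5: v1 <- 1                      {0,1,2,3,4,5,6,7,8,9,10,11,12,13,14,15}
step 6: eval (v1 < (4 + (lane // 2))) {0,1,2,3,4,5,6,7,8,9,10,11,12,13,14,15}
step 7: v1 <- (v1 + max(-9, 4))      {0,1,2,3,4,5,6,7,8,9,10,11,12,13,14,15}
step 8: v2 <- min((v2 // 5), max(v1, v1)) {0,1,2,3,4,5,6,7,8,9,10,11,12,13,14,15}
step 9: v1 <- (v1 + 1)               {0,1,2,3,4,5,6,7,8,9,10,11,12,13,14,15}
step 10: eval (v1 < (4 + (lane // 2))) {0,1,2,3,4,5,6,7,8,9,10,11,12,13,14,15}
step 11: v1 <- (v1 + max(-9, 4))      {6,7,8,9,10,11,12,13,14,15}
step 12: v2 <- min((v2 // 5), max(v1, v1)) {6,7,8,9,10,11,12,13,14,15}
step 13: v1 <- (v1 + 1)               {6,7,8,9,10,11,12,13,14,15}
step 14: eval (v1 < (4 + (lane // 2))) {6,7,8,9,10,11,12,13,14,15}
step 15: v2 <- ((lane + -8) + (4 * lane)) {0,1,2,3,4,5,6,7,8,9,10,11,12,13,14,15}
step 16: v2 <- min(v2, -7)            {0,1,2,3,4,5,6,7,8,9,10,11,12,13,14,15}

Answer: 17 steps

v1: 6,6,6,6,6,6,11,11,11,11,11,11,11,11,11,11
v2: -8,-7,-7,-7,-7,-7,-7,-7,-7,-7,-7,-7,-7,-7,-7,-7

steps = 17; useful = 248; efficiency = 248/272 = 31/34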